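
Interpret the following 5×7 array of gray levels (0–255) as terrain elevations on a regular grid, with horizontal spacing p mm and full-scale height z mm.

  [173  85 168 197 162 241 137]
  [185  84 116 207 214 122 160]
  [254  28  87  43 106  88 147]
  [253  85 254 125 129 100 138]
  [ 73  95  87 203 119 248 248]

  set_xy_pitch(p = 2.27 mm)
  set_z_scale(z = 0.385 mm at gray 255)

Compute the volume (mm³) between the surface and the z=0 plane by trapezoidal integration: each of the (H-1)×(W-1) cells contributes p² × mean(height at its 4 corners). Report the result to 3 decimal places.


height_mm = gray/255 × 0.385; cell vol = 2.27² × mean(4 corners)
unit = 2.27² × 0.385 / (4×255) = 0.00194497 mm³ per gray-sum
row 0: Σ corner-gray over 6 cells = 3847  → 7.4823
row 1: Σ corner-gray over 6 cells = 2936  → 5.7104
row 2: Σ corner-gray over 6 cells = 2882  → 5.6054
row 3: Σ corner-gray over 6 cells = 3602  → 7.0058
Σ rows: total corner-gray = 13267  → 25.8039 mm³

25.804


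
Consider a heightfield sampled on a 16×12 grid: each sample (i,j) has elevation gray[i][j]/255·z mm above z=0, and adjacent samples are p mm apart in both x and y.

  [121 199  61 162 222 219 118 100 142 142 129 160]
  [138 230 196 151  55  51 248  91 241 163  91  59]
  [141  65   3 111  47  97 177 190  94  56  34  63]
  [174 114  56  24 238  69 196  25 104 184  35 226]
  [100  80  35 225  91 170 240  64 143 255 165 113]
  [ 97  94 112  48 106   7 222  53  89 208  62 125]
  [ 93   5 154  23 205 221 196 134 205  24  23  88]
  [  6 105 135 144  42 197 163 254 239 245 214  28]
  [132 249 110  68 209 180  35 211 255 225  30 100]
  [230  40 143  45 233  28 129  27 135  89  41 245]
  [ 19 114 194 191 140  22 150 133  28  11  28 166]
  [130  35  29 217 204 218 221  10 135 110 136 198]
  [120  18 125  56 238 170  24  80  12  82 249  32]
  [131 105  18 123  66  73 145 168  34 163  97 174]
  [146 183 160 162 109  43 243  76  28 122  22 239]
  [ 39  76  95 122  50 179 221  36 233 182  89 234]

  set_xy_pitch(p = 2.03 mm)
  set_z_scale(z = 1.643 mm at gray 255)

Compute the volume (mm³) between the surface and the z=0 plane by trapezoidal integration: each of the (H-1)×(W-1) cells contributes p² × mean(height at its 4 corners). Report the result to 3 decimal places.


534.177

height_mm = gray/255 × 1.643; cell vol = 2.03² × mean(4 corners)
unit = 2.03² × 1.643 / (4×255) = 0.00663788 mm³ per gray-sum
row 0: Σ corner-gray over 11 cells = 6500  → 43.1462
row 1: Σ corner-gray over 11 cells = 5183  → 34.4041
row 2: Σ corner-gray over 11 cells = 4442  → 29.4855
row 3: Σ corner-gray over 11 cells = 5639  → 37.4310
row 4: Σ corner-gray over 11 cells = 5373  → 35.6653
row 5: Σ corner-gray over 11 cells = 4785  → 31.7623
row 6: Σ corner-gray over 11 cells = 6071  → 40.2986
row 7: Σ corner-gray over 11 cells = 6886  → 45.7084
row 8: Σ corner-gray over 11 cells = 5671  → 37.6434
row 9: Σ corner-gray over 11 cells = 4502  → 29.8837
row 10: Σ corner-gray over 11 cells = 5165  → 34.2847
row 11: Σ corner-gray over 11 cells = 5218  → 34.6365
row 12: Σ corner-gray over 11 cells = 4549  → 30.1957
row 13: Σ corner-gray over 11 cells = 4970  → 32.9903
row 14: Σ corner-gray over 11 cells = 5520  → 36.6411
Σ rows: total corner-gray = 80474  → 534.1768 mm³


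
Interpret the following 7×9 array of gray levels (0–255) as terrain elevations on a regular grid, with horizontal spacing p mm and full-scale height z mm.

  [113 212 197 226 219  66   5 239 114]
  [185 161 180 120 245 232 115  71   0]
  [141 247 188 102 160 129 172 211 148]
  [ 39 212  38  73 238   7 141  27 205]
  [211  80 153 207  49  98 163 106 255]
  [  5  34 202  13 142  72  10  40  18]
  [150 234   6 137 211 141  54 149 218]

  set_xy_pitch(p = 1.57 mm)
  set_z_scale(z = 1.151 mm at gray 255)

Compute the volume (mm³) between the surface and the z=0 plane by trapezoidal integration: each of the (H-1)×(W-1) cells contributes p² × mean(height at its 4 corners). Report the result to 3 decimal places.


height_mm = gray/255 × 1.151; cell vol = 1.57² × mean(4 corners)
unit = 1.57² × 1.151 / (4×255) = 0.00278147 mm³ per gray-sum
row 0: Σ corner-gray over 8 cells = 4988  → 13.8740
row 1: Σ corner-gray over 8 cells = 5140  → 14.2968
row 2: Σ corner-gray over 8 cells = 4423  → 12.3024
row 3: Σ corner-gray over 8 cells = 3894  → 10.8310
row 4: Σ corner-gray over 8 cells = 3227  → 8.9758
row 5: Σ corner-gray over 8 cells = 3281  → 9.1260
Σ rows: total corner-gray = 24953  → 69.4060 mm³

69.406


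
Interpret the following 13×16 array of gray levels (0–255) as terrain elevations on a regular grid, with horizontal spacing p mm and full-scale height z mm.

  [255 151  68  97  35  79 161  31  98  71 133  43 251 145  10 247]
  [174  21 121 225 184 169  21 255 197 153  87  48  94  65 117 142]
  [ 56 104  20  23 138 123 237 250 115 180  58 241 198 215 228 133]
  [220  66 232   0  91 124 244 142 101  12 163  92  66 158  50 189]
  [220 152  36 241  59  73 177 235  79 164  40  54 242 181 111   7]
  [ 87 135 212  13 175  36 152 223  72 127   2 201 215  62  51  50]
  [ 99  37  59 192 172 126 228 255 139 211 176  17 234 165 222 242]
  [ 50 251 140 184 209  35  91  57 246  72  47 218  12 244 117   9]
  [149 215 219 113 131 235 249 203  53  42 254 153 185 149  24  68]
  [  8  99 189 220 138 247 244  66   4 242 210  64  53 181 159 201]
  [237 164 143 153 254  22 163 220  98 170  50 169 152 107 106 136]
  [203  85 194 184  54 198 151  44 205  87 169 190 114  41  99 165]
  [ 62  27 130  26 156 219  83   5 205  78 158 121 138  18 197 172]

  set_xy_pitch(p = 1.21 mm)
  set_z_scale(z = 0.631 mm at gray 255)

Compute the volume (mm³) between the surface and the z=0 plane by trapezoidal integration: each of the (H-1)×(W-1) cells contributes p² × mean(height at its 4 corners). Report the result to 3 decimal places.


88.053

height_mm = gray/255 × 0.631; cell vol = 1.21² × mean(4 corners)
unit = 1.21² × 0.631 / (4×255) = 0.000905732 mm³ per gray-sum
row 0: Σ corner-gray over 15 cells = 7078  → 6.4108
row 1: Σ corner-gray over 15 cells = 8279  → 7.4986
row 2: Σ corner-gray over 15 cells = 7940  → 7.1915
row 3: Σ corner-gray over 15 cells = 7406  → 6.7079
row 4: Σ corner-gray over 15 cells = 7404  → 6.7060
row 5: Σ corner-gray over 15 cells = 8296  → 7.5140
row 6: Σ corner-gray over 15 cells = 8712  → 7.8907
row 7: Σ corner-gray over 15 cells = 8572  → 7.7639
row 8: Σ corner-gray over 15 cells = 9108  → 8.2494
row 9: Σ corner-gray over 15 cells = 8756  → 7.9306
row 10: Σ corner-gray over 15 cells = 8313  → 7.5294
row 11: Σ corner-gray over 15 cells = 7354  → 6.6608
Σ rows: total corner-gray = 97218  → 88.0535 mm³


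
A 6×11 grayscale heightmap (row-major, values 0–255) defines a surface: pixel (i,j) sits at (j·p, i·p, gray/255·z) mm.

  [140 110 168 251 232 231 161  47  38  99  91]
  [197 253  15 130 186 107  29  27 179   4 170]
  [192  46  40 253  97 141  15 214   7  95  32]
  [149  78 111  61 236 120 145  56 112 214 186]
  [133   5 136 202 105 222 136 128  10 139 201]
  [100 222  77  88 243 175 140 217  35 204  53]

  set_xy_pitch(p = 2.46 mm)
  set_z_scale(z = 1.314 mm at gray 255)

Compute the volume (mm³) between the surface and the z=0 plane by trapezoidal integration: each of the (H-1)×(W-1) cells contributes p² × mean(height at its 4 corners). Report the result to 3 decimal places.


height_mm = gray/255 × 1.314; cell vol = 2.46² × mean(4 corners)
unit = 2.46² × 1.314 / (4×255) = 0.00779588 mm³ per gray-sum
row 0: Σ corner-gray over 10 cells = 5132  → 40.0085
row 1: Σ corner-gray over 10 cells = 4267  → 33.2650
row 2: Σ corner-gray over 10 cells = 4641  → 36.1807
row 3: Σ corner-gray over 10 cells = 5101  → 39.7668
row 4: Σ corner-gray over 10 cells = 5455  → 42.5266
Σ rows: total corner-gray = 24596  → 191.7476 mm³

191.748


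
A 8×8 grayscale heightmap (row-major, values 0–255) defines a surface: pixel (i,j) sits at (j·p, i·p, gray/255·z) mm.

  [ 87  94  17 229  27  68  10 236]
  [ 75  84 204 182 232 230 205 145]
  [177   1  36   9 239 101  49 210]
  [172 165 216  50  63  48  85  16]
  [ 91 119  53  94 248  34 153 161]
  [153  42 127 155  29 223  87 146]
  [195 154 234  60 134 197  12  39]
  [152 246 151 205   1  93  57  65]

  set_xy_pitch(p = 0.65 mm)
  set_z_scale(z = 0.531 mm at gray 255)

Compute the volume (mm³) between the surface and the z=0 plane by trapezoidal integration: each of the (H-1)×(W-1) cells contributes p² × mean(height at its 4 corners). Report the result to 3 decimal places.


height_mm = gray/255 × 0.531; cell vol = 0.65² × mean(4 corners)
unit = 0.65² × 0.531 / (4×255) = 0.000219949 mm³ per gray-sum
row 0: Σ corner-gray over 7 cells = 3707  → 0.8153
row 1: Σ corner-gray over 7 cells = 3751  → 0.8250
row 2: Σ corner-gray over 7 cells = 2699  → 0.5936
row 3: Σ corner-gray over 7 cells = 3096  → 0.6810
row 4: Σ corner-gray over 7 cells = 3279  → 0.7212
row 5: Σ corner-gray over 7 cells = 3441  → 0.7568
row 6: Σ corner-gray over 7 cells = 3539  → 0.7784
Σ rows: total corner-gray = 23512  → 5.1714 mm³

5.171


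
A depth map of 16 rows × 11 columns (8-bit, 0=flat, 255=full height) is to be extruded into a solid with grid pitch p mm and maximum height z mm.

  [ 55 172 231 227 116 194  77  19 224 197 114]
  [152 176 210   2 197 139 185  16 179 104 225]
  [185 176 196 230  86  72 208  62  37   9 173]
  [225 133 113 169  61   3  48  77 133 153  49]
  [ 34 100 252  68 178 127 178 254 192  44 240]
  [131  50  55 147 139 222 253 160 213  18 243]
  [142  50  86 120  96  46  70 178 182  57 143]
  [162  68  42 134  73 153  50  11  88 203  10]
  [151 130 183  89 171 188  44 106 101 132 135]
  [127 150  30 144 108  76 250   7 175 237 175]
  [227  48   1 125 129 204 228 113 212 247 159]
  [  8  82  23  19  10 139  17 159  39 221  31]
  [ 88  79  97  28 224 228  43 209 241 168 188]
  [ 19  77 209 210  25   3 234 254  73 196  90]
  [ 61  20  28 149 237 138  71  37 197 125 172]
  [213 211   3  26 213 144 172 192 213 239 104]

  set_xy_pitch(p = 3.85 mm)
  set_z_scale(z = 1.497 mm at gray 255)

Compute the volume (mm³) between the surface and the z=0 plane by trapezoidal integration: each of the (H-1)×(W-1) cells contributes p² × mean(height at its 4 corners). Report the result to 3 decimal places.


height_mm = gray/255 × 1.497; cell vol = 3.85² × mean(4 corners)
unit = 3.85² × 1.497 / (4×255) = 0.0217542 mm³ per gray-sum
row 0: Σ corner-gray over 10 cells = 5876  → 127.8277
row 1: Σ corner-gray over 10 cells = 5303  → 115.3625
row 2: Σ corner-gray over 10 cells = 4564  → 99.2862
row 3: Σ corner-gray over 10 cells = 5114  → 111.2510
row 4: Σ corner-gray over 10 cells = 5948  → 129.3940
row 5: Σ corner-gray over 10 cells = 4943  → 107.5310
row 6: Σ corner-gray over 10 cells = 3871  → 84.2105
row 7: Σ corner-gray over 10 cells = 4390  → 95.5009
row 8: Σ corner-gray over 10 cells = 5230  → 113.7745
row 9: Σ corner-gray over 10 cells = 5656  → 123.0417
row 10: Σ corner-gray over 10 cells = 4457  → 96.9585
row 11: Σ corner-gray over 10 cells = 4367  → 95.0006
row 12: Σ corner-gray over 10 cells = 5581  → 121.4102
row 13: Σ corner-gray over 10 cells = 4908  → 106.7696
row 14: Σ corner-gray over 10 cells = 5380  → 117.0376
Σ rows: total corner-gray = 75588  → 1644.3564 mm³

1644.356


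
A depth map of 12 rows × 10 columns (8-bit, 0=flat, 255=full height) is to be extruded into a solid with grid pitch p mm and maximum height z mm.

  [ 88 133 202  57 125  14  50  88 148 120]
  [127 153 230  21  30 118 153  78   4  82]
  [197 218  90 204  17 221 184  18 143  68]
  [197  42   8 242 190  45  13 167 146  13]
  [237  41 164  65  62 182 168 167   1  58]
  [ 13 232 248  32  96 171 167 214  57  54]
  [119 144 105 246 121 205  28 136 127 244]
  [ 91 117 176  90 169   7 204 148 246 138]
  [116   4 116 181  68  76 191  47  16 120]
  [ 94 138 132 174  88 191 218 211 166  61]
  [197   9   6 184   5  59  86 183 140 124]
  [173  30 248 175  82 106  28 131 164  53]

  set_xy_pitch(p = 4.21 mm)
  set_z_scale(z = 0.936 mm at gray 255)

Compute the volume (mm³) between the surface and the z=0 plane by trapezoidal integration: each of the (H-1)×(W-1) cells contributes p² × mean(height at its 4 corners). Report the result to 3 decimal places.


height_mm = gray/255 × 0.936; cell vol = 4.21² × mean(4 corners)
unit = 4.21² × 0.936 / (4×255) = 0.0162645 mm³ per gray-sum
row 0: Σ corner-gray over 9 cells = 3625  → 58.9587
row 1: Σ corner-gray over 9 cells = 4238  → 68.9288
row 2: Σ corner-gray over 9 cells = 4371  → 71.0920
row 3: Σ corner-gray over 9 cells = 3911  → 63.6103
row 4: Σ corner-gray over 9 cells = 4496  → 73.1250
row 5: Σ corner-gray over 9 cells = 5088  → 82.7536
row 6: Σ corner-gray over 9 cells = 5130  → 83.4367
row 7: Σ corner-gray over 9 cells = 4177  → 67.9367
row 8: Σ corner-gray over 9 cells = 4425  → 71.9703
row 9: Σ corner-gray over 9 cells = 4456  → 72.4745
row 10: Σ corner-gray over 9 cells = 3819  → 62.1140
Σ rows: total corner-gray = 47736  → 776.4007 mm³

776.401


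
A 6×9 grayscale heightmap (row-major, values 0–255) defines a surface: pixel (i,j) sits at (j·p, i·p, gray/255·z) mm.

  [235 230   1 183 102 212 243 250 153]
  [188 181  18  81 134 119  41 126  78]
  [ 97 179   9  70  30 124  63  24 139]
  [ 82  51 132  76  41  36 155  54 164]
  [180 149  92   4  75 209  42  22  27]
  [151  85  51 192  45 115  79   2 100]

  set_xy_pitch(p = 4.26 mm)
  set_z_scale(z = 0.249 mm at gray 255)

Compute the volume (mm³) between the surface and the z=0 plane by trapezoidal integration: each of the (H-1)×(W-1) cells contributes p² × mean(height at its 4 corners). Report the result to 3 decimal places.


68.565

height_mm = gray/255 × 0.249; cell vol = 4.26² × mean(4 corners)
unit = 4.26² × 0.249 / (4×255) = 0.00443015 mm³ per gray-sum
row 0: Σ corner-gray over 8 cells = 4496  → 19.9180
row 1: Σ corner-gray over 8 cells = 2900  → 12.8474
row 2: Σ corner-gray over 8 cells = 2570  → 11.3855
row 3: Σ corner-gray over 8 cells = 2729  → 12.0899
row 4: Σ corner-gray over 8 cells = 2782  → 12.3247
Σ rows: total corner-gray = 15477  → 68.5654 mm³


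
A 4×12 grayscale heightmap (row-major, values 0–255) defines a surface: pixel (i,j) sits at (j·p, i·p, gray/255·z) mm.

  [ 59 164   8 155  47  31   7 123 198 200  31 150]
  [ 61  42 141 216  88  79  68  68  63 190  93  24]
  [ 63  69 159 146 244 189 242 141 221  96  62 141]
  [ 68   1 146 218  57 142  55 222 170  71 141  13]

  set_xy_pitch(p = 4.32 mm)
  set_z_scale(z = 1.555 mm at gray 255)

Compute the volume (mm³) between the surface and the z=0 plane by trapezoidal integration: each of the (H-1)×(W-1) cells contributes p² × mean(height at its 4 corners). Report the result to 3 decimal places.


446.965

height_mm = gray/255 × 1.555; cell vol = 4.32² × mean(4 corners)
unit = 4.32² × 1.555 / (4×255) = 0.028451 mm³ per gray-sum
row 0: Σ corner-gray over 11 cells = 4318  → 122.8515
row 1: Σ corner-gray over 11 cells = 5523  → 157.1349
row 2: Σ corner-gray over 11 cells = 5869  → 166.9790
Σ rows: total corner-gray = 15710  → 446.9654 mm³


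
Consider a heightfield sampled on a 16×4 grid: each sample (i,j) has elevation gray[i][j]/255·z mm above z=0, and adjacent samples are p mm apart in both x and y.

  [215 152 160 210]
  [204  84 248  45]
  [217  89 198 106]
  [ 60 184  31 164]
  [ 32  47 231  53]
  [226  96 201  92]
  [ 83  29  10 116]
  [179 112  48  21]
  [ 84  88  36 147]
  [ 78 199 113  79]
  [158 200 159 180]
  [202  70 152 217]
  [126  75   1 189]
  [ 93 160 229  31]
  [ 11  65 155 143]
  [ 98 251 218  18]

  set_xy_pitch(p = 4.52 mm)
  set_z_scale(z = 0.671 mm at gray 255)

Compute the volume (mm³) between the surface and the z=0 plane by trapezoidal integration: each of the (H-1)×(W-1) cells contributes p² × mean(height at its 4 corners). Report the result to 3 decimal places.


295.882

height_mm = gray/255 × 0.671; cell vol = 4.52² × mean(4 corners)
unit = 4.52² × 0.671 / (4×255) = 0.01344 mm³ per gray-sum
row 0: Σ corner-gray over 3 cells = 1962  → 26.3693
row 1: Σ corner-gray over 3 cells = 1810  → 24.3264
row 2: Σ corner-gray over 3 cells = 1551  → 20.8454
row 3: Σ corner-gray over 3 cells = 1295  → 17.4048
row 4: Σ corner-gray over 3 cells = 1553  → 20.8723
row 5: Σ corner-gray over 3 cells = 1189  → 15.9802
row 6: Σ corner-gray over 3 cells = 797  → 10.7117
row 7: Σ corner-gray over 3 cells = 999  → 13.4266
row 8: Σ corner-gray over 3 cells = 1260  → 16.9344
row 9: Σ corner-gray over 3 cells = 1837  → 24.6893
row 10: Σ corner-gray over 3 cells = 1919  → 25.7914
row 11: Σ corner-gray over 3 cells = 1330  → 17.8752
row 12: Σ corner-gray over 3 cells = 1369  → 18.3994
row 13: Σ corner-gray over 3 cells = 1496  → 20.1062
row 14: Σ corner-gray over 3 cells = 1648  → 22.1491
Σ rows: total corner-gray = 22015  → 295.8816 mm³


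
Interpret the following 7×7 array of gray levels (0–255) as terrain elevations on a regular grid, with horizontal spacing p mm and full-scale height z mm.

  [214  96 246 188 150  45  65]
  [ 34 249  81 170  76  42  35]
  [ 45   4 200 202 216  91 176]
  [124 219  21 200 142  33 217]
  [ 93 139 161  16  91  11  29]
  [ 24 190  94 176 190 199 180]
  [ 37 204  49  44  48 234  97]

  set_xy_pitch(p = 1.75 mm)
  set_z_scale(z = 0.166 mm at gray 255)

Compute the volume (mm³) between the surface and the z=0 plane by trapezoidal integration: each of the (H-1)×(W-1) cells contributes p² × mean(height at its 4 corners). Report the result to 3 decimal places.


height_mm = gray/255 × 0.166; cell vol = 1.75² × mean(4 corners)
unit = 1.75² × 0.166 / (4×255) = 0.000498407 mm³ per gray-sum
row 0: Σ corner-gray over 6 cells = 3034  → 1.5122
row 1: Σ corner-gray over 6 cells = 2952  → 1.4713
row 2: Σ corner-gray over 6 cells = 3218  → 1.6039
row 3: Σ corner-gray over 6 cells = 2529  → 1.2605
row 4: Σ corner-gray over 6 cells = 2860  → 1.4254
row 5: Σ corner-gray over 6 cells = 3194  → 1.5919
Σ rows: total corner-gray = 17787  → 8.8652 mm³

8.865


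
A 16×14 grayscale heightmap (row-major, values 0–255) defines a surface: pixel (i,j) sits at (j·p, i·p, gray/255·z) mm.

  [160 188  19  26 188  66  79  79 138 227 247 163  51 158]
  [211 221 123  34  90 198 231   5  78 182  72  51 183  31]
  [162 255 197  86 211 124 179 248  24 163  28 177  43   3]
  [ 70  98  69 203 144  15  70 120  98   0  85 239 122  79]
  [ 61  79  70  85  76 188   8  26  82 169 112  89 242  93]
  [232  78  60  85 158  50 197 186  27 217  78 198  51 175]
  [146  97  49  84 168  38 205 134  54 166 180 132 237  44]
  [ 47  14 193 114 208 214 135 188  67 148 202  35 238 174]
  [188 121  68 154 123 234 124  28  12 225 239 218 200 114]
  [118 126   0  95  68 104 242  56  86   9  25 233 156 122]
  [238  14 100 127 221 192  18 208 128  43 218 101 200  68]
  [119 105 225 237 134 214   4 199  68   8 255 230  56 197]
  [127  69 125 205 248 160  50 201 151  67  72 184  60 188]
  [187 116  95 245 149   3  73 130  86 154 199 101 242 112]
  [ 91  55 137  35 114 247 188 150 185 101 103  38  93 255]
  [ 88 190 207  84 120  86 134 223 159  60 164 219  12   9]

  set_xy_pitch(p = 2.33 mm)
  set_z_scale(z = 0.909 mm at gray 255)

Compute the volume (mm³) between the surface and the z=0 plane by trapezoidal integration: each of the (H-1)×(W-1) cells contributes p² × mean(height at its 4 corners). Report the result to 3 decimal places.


height_mm = gray/255 × 0.909; cell vol = 2.33² × mean(4 corners)
unit = 2.33² × 0.909 / (4×255) = 0.00483811 mm³ per gray-sum
row 0: Σ corner-gray over 13 cells = 6438  → 31.1477
row 1: Σ corner-gray over 13 cells = 6813  → 32.9620
row 2: Σ corner-gray over 13 cells = 6310  → 30.5285
row 3: Σ corner-gray over 13 cells = 5281  → 25.5500
row 4: Σ corner-gray over 13 cells = 5783  → 27.9788
row 5: Σ corner-gray over 13 cells = 6455  → 31.2300
row 6: Σ corner-gray over 13 cells = 7011  → 33.9200
row 7: Σ corner-gray over 13 cells = 7527  → 36.4164
row 8: Σ corner-gray over 13 cells = 6434  → 31.1284
row 9: Σ corner-gray over 13 cells = 6086  → 29.4447
row 10: Σ corner-gray over 13 cells = 7232  → 34.9892
row 11: Σ corner-gray over 13 cells = 7285  → 35.2456
row 12: Σ corner-gray over 13 cells = 6984  → 33.7893
row 13: Σ corner-gray over 13 cells = 6723  → 32.5266
row 14: Σ corner-gray over 13 cells = 6651  → 32.1783
Σ rows: total corner-gray = 99013  → 479.0356 mm³

479.036


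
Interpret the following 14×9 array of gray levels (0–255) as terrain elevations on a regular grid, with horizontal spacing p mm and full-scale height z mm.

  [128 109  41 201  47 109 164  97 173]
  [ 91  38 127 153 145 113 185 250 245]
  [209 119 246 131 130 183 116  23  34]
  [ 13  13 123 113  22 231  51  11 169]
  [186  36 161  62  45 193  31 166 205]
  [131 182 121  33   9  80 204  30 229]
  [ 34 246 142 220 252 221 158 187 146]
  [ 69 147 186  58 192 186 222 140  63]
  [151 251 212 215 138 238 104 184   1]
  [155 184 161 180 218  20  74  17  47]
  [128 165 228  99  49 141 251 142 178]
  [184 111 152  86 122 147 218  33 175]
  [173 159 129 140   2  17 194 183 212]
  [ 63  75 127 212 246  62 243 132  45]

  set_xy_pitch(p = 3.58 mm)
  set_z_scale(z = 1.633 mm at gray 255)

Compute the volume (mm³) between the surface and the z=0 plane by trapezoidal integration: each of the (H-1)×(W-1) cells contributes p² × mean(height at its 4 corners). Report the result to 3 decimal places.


height_mm = gray/255 × 1.633; cell vol = 3.58² × mean(4 corners)
unit = 3.58² × 1.633 / (4×255) = 0.0205188 mm³ per gray-sum
row 0: Σ corner-gray over 8 cells = 4195  → 86.0764
row 1: Σ corner-gray over 8 cells = 4497  → 92.2731
row 2: Σ corner-gray over 8 cells = 3449  → 70.7694
row 3: Σ corner-gray over 8 cells = 3089  → 63.3826
row 4: Σ corner-gray over 8 cells = 3457  → 70.9335
row 5: Σ corner-gray over 8 cells = 4710  → 96.6436
row 6: Σ corner-gray over 8 cells = 5426  → 111.3350
row 7: Σ corner-gray over 8 cells = 5230  → 107.3134
row 8: Σ corner-gray over 8 cells = 4746  → 97.3822
row 9: Σ corner-gray over 8 cells = 4366  → 89.5851
row 10: Σ corner-gray over 8 cells = 4553  → 93.4221
row 11: Σ corner-gray over 8 cells = 4130  → 84.7427
row 12: Σ corner-gray over 8 cells = 4335  → 88.9490
Σ rows: total corner-gray = 56183  → 1152.8080 mm³

1152.808


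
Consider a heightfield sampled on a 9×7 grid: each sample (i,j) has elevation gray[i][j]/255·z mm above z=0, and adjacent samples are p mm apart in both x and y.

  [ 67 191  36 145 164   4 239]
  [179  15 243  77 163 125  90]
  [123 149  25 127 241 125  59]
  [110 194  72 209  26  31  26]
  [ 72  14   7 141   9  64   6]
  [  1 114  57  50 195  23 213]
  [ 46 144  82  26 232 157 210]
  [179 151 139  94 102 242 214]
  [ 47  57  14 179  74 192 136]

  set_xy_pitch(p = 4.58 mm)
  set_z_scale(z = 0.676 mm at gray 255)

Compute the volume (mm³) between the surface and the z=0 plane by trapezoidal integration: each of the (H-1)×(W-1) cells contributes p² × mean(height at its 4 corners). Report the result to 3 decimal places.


height_mm = gray/255 × 0.676; cell vol = 4.58² × mean(4 corners)
unit = 4.58² × 0.676 / (4×255) = 0.013902 mm³ per gray-sum
row 0: Σ corner-gray over 6 cells = 2901  → 40.3297
row 1: Σ corner-gray over 6 cells = 3031  → 42.1370
row 2: Σ corner-gray over 6 cells = 2716  → 37.7578
row 3: Σ corner-gray over 6 cells = 1748  → 24.3007
row 4: Σ corner-gray over 6 cells = 1640  → 22.7993
row 5: Σ corner-gray over 6 cells = 2630  → 36.5623
row 6: Σ corner-gray over 6 cells = 3387  → 47.0861
row 7: Σ corner-gray over 6 cells = 3064  → 42.5957
Σ rows: total corner-gray = 21117  → 293.5687 mm³

293.569


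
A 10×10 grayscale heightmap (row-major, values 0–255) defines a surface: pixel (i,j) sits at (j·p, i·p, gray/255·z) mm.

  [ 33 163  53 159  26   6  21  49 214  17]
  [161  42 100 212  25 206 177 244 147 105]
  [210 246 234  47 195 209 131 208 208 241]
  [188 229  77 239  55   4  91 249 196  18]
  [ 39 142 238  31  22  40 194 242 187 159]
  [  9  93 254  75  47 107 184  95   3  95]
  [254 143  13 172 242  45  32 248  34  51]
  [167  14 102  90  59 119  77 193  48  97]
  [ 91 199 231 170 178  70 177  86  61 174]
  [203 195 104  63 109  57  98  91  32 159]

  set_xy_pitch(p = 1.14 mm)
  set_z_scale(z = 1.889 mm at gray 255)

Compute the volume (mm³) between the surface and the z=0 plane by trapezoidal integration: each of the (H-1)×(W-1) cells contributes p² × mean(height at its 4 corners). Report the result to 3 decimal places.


99.935

height_mm = gray/255 × 1.889; cell vol = 1.14² × mean(4 corners)
unit = 1.14² × 1.889 / (4×255) = 0.00240681 mm³ per gray-sum
row 0: Σ corner-gray over 9 cells = 4004  → 9.6369
row 1: Σ corner-gray over 9 cells = 5979  → 14.3903
row 2: Σ corner-gray over 9 cells = 5893  → 14.1833
row 3: Σ corner-gray over 9 cells = 4876  → 11.7356
row 4: Σ corner-gray over 9 cells = 4210  → 10.1327
row 5: Σ corner-gray over 9 cells = 3983  → 9.5863
row 6: Σ corner-gray over 9 cells = 3831  → 9.2205
row 7: Σ corner-gray over 9 cells = 4277  → 10.2939
row 8: Σ corner-gray over 9 cells = 4469  → 10.7560
Σ rows: total corner-gray = 41522  → 99.9355 mm³


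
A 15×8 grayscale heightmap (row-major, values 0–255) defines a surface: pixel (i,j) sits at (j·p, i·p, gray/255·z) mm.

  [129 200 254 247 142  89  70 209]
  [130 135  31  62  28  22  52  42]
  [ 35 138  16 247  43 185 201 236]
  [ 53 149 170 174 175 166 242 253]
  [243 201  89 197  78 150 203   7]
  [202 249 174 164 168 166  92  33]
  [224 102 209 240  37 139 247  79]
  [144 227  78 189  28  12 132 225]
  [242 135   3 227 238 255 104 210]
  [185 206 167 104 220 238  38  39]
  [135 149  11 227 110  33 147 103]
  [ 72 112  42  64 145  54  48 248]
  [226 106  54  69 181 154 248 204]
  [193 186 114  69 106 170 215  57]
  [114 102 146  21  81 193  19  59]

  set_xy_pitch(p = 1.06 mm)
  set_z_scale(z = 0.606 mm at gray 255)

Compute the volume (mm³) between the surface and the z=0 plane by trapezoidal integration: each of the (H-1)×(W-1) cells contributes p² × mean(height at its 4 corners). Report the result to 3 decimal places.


height_mm = gray/255 × 0.606; cell vol = 1.06² × mean(4 corners)
unit = 1.06² × 0.606 / (4×255) = 0.000667551 mm³ per gray-sum
row 0: Σ corner-gray over 7 cells = 3174  → 2.1188
row 1: Σ corner-gray over 7 cells = 2763  → 1.8444
row 2: Σ corner-gray over 7 cells = 4389  → 2.9299
row 3: Σ corner-gray over 7 cells = 4544  → 3.0333
row 4: Σ corner-gray over 7 cells = 4347  → 2.9018
row 5: Σ corner-gray over 7 cells = 4512  → 3.0120
row 6: Σ corner-gray over 7 cells = 3952  → 2.6382
row 7: Σ corner-gray over 7 cells = 4077  → 2.7216
row 8: Σ corner-gray over 7 cells = 4546  → 3.0347
row 9: Σ corner-gray over 7 cells = 3762  → 2.5113
row 10: Σ corner-gray over 7 cells = 2842  → 1.8972
row 11: Σ corner-gray over 7 cells = 3304  → 2.2056
row 12: Σ corner-gray over 7 cells = 4024  → 2.6862
row 13: Σ corner-gray over 7 cells = 3267  → 2.1809
Σ rows: total corner-gray = 53503  → 35.7160 mm³

35.716


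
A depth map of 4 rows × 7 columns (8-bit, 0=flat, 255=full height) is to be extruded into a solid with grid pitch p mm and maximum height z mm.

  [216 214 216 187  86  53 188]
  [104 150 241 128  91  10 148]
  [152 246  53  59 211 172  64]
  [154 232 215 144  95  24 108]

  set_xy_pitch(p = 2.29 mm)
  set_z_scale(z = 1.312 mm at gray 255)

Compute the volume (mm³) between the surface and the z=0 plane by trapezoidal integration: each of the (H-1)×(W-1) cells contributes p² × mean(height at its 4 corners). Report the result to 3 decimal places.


67.305

height_mm = gray/255 × 1.312; cell vol = 2.29² × mean(4 corners)
unit = 2.29² × 1.312 / (4×255) = 0.00674535 mm³ per gray-sum
row 0: Σ corner-gray over 6 cells = 3408  → 22.9882
row 1: Σ corner-gray over 6 cells = 3190  → 21.5177
row 2: Σ corner-gray over 6 cells = 3380  → 22.7993
Σ rows: total corner-gray = 9978  → 67.3051 mm³


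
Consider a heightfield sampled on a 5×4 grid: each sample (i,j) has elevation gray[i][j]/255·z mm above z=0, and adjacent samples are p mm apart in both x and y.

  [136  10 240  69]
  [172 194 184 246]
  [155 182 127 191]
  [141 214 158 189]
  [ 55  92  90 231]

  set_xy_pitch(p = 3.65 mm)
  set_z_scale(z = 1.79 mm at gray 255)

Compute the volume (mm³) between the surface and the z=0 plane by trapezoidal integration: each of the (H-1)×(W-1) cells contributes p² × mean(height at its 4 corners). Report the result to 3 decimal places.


height_mm = gray/255 × 1.79; cell vol = 3.65² × mean(4 corners)
unit = 3.65² × 1.79 / (4×255) = 0.0233797 mm³ per gray-sum
row 0: Σ corner-gray over 3 cells = 1879  → 43.9304
row 1: Σ corner-gray over 3 cells = 2138  → 49.9858
row 2: Σ corner-gray over 3 cells = 2038  → 47.6478
row 3: Σ corner-gray over 3 cells = 1724  → 40.3066
Σ rows: total corner-gray = 7779  → 181.8705 mm³

181.871


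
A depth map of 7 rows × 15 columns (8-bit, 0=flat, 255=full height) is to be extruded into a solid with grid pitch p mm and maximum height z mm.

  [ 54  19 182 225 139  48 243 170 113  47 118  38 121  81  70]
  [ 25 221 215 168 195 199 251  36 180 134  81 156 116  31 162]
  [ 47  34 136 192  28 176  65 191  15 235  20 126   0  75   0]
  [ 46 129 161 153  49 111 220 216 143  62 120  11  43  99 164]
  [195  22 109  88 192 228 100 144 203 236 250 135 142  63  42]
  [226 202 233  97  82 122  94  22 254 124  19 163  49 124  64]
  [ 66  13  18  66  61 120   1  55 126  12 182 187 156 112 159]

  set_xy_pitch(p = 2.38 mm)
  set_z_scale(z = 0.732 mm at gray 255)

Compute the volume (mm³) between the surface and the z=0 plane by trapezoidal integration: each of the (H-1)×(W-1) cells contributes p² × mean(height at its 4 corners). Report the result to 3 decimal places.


165.679

height_mm = gray/255 × 0.732; cell vol = 2.38² × mean(4 corners)
unit = 2.38² × 0.732 / (4×255) = 0.00406504 mm³ per gray-sum
row 0: Σ corner-gray over 14 cells = 7365  → 29.9390
row 1: Σ corner-gray over 14 cells = 6786  → 27.5854
row 2: Σ corner-gray over 14 cells = 5877  → 23.8902
row 3: Σ corner-gray over 14 cells = 7305  → 29.6951
row 4: Σ corner-gray over 14 cells = 7521  → 30.5732
row 5: Σ corner-gray over 14 cells = 5903  → 23.9959
Σ rows: total corner-gray = 40757  → 165.6788 mm³


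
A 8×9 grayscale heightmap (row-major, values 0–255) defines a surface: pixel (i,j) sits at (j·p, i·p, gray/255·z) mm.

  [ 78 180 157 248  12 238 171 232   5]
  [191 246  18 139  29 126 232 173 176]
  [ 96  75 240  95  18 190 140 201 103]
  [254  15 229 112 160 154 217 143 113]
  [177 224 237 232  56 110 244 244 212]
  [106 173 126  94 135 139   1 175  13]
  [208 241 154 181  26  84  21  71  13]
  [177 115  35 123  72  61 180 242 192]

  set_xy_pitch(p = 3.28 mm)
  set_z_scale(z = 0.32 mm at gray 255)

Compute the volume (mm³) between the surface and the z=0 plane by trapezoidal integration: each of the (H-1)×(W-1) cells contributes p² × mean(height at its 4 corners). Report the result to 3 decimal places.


106.615

height_mm = gray/255 × 0.32; cell vol = 3.28² × mean(4 corners)
unit = 3.28² × 0.32 / (4×255) = 0.00337518 mm³ per gray-sum
row 0: Σ corner-gray over 8 cells = 4852  → 16.3764
row 1: Σ corner-gray over 8 cells = 4410  → 14.8846
row 2: Σ corner-gray over 8 cells = 4544  → 15.3368
row 3: Σ corner-gray over 8 cells = 5510  → 18.5973
row 4: Σ corner-gray over 8 cells = 4888  → 16.4979
row 5: Σ corner-gray over 8 cells = 3582  → 12.0899
row 6: Σ corner-gray over 8 cells = 3802  → 12.8325
Σ rows: total corner-gray = 31588  → 106.6153 mm³


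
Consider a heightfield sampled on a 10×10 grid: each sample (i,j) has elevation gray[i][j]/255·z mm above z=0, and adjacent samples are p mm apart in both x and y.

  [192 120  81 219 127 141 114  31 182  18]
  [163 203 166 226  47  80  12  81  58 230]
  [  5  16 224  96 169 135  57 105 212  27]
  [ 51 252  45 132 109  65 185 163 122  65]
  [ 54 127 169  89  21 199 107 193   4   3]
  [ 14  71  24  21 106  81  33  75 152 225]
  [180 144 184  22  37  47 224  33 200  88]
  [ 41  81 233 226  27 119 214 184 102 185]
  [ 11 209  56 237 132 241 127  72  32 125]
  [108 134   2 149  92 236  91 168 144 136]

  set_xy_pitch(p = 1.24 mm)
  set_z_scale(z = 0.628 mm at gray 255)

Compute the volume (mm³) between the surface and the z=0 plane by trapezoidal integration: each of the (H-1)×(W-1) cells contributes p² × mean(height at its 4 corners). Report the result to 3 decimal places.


35.889

height_mm = gray/255 × 0.628; cell vol = 1.24² × mean(4 corners)
unit = 1.24² × 0.628 / (4×255) = 0.000946679 mm³ per gray-sum
row 0: Σ corner-gray over 9 cells = 4379  → 4.1455
row 1: Σ corner-gray over 9 cells = 4199  → 3.9751
row 2: Σ corner-gray over 9 cells = 4322  → 4.0915
row 3: Σ corner-gray over 9 cells = 4137  → 3.9164
row 4: Σ corner-gray over 9 cells = 3240  → 3.0672
row 5: Σ corner-gray over 9 cells = 3415  → 3.2329
row 6: Σ corner-gray over 9 cells = 4648  → 4.4002
row 7: Σ corner-gray over 9 cells = 4946  → 4.6823
row 8: Σ corner-gray over 9 cells = 4624  → 4.3774
Σ rows: total corner-gray = 37910  → 35.8886 mm³


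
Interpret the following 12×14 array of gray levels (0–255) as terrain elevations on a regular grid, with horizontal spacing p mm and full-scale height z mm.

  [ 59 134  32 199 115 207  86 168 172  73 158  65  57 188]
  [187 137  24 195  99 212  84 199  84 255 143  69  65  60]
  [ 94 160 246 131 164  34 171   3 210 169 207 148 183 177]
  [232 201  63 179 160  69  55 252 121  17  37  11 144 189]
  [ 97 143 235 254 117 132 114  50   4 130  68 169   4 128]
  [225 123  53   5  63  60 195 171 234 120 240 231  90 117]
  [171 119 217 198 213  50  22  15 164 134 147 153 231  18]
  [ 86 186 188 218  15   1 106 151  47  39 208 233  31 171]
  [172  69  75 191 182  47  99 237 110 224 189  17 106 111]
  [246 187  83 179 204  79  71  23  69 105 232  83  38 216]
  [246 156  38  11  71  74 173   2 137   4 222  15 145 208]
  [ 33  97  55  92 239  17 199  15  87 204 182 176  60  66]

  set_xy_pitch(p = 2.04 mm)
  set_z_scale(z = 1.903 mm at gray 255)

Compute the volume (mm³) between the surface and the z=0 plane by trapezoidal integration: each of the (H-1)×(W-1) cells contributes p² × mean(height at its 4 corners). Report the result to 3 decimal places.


height_mm = gray/255 × 1.903; cell vol = 2.04² × mean(4 corners)
unit = 2.04² × 1.903 / (4×255) = 0.00776424 mm³ per gray-sum
row 0: Σ corner-gray over 13 cells = 6558  → 50.9179
row 1: Σ corner-gray over 13 cells = 7302  → 56.6945
row 2: Σ corner-gray over 13 cells = 6962  → 54.0546
row 3: Σ corner-gray over 13 cells = 6104  → 47.3929
row 4: Σ corner-gray over 13 cells = 6577  → 51.0654
row 5: Σ corner-gray over 13 cells = 7027  → 54.5593
row 6: Σ corner-gray over 13 cells = 6618  → 51.3837
row 7: Σ corner-gray over 13 cells = 6478  → 50.2967
row 8: Σ corner-gray over 13 cells = 6543  → 50.8014
row 9: Σ corner-gray over 13 cells = 5718  → 44.3959
row 10: Σ corner-gray over 13 cells = 5495  → 42.6645
Σ rows: total corner-gray = 71382  → 554.2270 mm³

554.227


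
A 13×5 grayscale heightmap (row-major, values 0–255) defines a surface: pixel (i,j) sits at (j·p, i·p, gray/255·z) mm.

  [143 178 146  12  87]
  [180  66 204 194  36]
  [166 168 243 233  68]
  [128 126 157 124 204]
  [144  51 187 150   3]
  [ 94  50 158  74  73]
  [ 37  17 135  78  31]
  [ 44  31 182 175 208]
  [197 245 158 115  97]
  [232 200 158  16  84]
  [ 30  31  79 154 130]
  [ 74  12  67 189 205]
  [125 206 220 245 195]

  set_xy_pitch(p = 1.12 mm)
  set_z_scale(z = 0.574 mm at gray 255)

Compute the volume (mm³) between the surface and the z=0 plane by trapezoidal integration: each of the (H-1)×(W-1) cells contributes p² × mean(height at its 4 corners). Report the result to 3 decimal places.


height_mm = gray/255 × 0.574; cell vol = 1.12² × mean(4 corners)
unit = 1.12² × 0.574 / (4×255) = 0.000705907 mm³ per gray-sum
row 0: Σ corner-gray over 4 cells = 2046  → 1.4443
row 1: Σ corner-gray over 4 cells = 2666  → 1.8819
row 2: Σ corner-gray over 4 cells = 2668  → 1.8834
row 3: Σ corner-gray over 4 cells = 2069  → 1.4605
row 4: Σ corner-gray over 4 cells = 1654  → 1.1676
row 5: Σ corner-gray over 4 cells = 1259  → 0.8887
row 6: Σ corner-gray over 4 cells = 1556  → 1.0984
row 7: Σ corner-gray over 4 cells = 2358  → 1.6645
row 8: Σ corner-gray over 4 cells = 2394  → 1.6899
row 9: Σ corner-gray over 4 cells = 1752  → 1.2367
row 10: Σ corner-gray over 4 cells = 1503  → 1.0610
row 11: Σ corner-gray over 4 cells = 2477  → 1.7485
Σ rows: total corner-gray = 24402  → 17.2256 mm³

17.226


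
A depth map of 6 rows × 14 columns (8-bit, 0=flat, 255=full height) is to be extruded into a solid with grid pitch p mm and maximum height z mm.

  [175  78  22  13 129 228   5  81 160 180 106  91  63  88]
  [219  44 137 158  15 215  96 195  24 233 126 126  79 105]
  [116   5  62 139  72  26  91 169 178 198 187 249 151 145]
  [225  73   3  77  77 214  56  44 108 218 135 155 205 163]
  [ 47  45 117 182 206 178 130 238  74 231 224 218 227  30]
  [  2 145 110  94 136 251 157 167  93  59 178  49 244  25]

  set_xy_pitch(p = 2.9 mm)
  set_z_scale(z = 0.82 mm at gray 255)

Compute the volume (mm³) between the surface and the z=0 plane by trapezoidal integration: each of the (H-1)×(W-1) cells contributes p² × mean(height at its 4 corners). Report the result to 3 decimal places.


height_mm = gray/255 × 0.82; cell vol = 2.9² × mean(4 corners)
unit = 2.9² × 0.82 / (4×255) = 0.00676098 mm³ per gray-sum
row 0: Σ corner-gray over 13 cells = 5795  → 39.1799
row 1: Σ corner-gray over 13 cells = 6535  → 44.1830
row 2: Σ corner-gray over 13 cells = 6433  → 43.4934
row 3: Σ corner-gray over 13 cells = 7335  → 49.5918
row 4: Σ corner-gray over 13 cells = 7610  → 51.4511
Σ rows: total corner-gray = 33708  → 227.8991 mm³

227.899


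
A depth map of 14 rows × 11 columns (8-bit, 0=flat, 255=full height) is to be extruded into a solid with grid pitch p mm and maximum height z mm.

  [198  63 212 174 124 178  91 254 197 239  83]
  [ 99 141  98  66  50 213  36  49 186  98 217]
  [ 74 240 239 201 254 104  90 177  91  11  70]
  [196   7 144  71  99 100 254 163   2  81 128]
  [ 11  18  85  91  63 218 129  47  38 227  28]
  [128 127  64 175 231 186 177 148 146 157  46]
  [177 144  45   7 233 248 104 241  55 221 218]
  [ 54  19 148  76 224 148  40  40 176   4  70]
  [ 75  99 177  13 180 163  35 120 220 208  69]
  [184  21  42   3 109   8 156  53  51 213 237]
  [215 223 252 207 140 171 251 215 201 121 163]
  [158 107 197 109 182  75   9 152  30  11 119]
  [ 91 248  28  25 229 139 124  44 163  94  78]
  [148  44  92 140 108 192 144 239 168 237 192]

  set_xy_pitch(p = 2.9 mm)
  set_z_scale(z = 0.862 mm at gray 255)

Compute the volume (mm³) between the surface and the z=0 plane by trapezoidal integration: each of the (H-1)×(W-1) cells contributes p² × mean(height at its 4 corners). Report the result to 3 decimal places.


height_mm = gray/255 × 0.862; cell vol = 2.9² × mean(4 corners)
unit = 2.9² × 0.862 / (4×255) = 0.00710727 mm³ per gray-sum
row 0: Σ corner-gray over 10 cells = 5535  → 39.3388
row 1: Σ corner-gray over 10 cells = 5148  → 36.5882
row 2: Σ corner-gray over 10 cells = 5124  → 36.4177
row 3: Σ corner-gray over 10 cells = 4037  → 28.6921
row 4: Σ corner-gray over 10 cells = 4867  → 34.5911
row 5: Σ corner-gray over 10 cells = 5987  → 42.5513
row 6: Σ corner-gray over 10 cells = 4865  → 34.5769
row 7: Σ corner-gray over 10 cells = 4448  → 31.6132
row 8: Σ corner-gray over 10 cells = 4307  → 30.6110
row 9: Σ corner-gray over 10 cells = 5673  → 40.3196
row 10: Σ corner-gray over 10 cells = 5961  → 42.3665
row 11: Σ corner-gray over 10 cells = 4378  → 31.1156
row 12: Σ corner-gray over 10 cells = 5425  → 38.5570
Σ rows: total corner-gray = 65755  → 467.3388 mm³

467.339


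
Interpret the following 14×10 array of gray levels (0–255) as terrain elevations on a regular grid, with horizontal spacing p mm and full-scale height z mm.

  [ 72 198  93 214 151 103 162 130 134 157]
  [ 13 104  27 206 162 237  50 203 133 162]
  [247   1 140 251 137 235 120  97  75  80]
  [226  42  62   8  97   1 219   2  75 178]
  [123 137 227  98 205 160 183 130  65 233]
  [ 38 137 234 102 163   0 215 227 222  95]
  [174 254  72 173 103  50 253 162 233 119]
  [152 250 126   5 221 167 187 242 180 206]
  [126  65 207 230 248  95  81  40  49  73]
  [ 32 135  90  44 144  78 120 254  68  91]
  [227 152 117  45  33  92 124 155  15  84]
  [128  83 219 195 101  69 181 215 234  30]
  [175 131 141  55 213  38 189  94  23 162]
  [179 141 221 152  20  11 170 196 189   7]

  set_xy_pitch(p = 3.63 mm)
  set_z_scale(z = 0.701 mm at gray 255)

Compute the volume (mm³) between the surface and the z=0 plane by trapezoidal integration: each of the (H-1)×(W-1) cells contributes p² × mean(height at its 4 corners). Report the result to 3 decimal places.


height_mm = gray/255 × 0.701; cell vol = 3.63² × mean(4 corners)
unit = 3.63² × 0.701 / (4×255) = 0.00905589 mm³ per gray-sum
row 0: Σ corner-gray over 9 cells = 5018  → 45.4425
row 1: Σ corner-gray over 9 cells = 4858  → 43.9935
row 2: Σ corner-gray over 9 cells = 3855  → 34.9105
row 3: Σ corner-gray over 9 cells = 4182  → 37.8717
row 4: Σ corner-gray over 9 cells = 5499  → 49.7983
row 5: Σ corner-gray over 9 cells = 5626  → 50.9484
row 6: Σ corner-gray over 9 cells = 6007  → 54.3987
row 7: Σ corner-gray over 9 cells = 5343  → 48.3856
row 8: Σ corner-gray over 9 cells = 4218  → 38.1977
row 9: Σ corner-gray over 9 cells = 3766  → 34.1045
row 10: Σ corner-gray over 9 cells = 4529  → 41.0141
row 11: Σ corner-gray over 9 cells = 4857  → 43.9845
row 12: Σ corner-gray over 9 cells = 4491  → 40.6700
Σ rows: total corner-gray = 62249  → 563.7200 mm³

563.720
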